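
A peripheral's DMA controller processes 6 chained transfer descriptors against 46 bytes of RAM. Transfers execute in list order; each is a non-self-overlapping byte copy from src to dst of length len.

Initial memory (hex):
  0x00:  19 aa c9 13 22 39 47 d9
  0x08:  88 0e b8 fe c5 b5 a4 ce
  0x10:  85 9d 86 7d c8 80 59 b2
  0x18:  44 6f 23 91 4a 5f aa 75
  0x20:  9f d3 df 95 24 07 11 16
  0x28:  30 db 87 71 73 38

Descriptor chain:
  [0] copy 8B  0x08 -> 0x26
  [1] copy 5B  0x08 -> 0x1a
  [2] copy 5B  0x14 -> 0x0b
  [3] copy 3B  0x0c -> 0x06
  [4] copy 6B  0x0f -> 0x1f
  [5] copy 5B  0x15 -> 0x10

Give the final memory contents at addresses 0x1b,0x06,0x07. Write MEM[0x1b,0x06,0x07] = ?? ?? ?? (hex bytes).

MEM[0x1b,0x06,0x07] = 0e 80 59

[0] 0x08->0x26 len=8 : 88 0e b8 fe c5 b5 a4 ce
[1] 0x08->0x1a len=5 : 88 0e b8 fe c5
[2] 0x14->0x0b len=5 : c8 80 59 b2 44
[3] 0x0c->0x06 len=3 : 80 59 b2
[4] 0x0f->0x1f len=6 : 44 85 9d 86 7d c8
[5] 0x15->0x10 len=5 : 80 59 b2 44 6f
query mem[0x1b]=0x0e, mem[0x06]=0x80, mem[0x07]=0x59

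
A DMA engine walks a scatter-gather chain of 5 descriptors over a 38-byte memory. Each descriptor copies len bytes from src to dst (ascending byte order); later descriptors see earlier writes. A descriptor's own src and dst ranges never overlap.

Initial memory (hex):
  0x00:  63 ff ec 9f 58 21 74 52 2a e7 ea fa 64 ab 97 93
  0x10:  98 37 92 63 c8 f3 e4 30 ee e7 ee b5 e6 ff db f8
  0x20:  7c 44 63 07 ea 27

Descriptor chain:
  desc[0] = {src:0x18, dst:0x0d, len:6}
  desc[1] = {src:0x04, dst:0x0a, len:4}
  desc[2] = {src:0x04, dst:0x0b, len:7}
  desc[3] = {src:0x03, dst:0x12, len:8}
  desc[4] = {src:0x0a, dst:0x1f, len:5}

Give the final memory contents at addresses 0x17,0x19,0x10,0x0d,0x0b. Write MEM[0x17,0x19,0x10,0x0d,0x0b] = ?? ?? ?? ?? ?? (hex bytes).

MEM[0x17,0x19,0x10,0x0d,0x0b] = 2a 58 e7 74 58

[0] 0x18->0x0d len=6 : ee e7 ee b5 e6 ff
[1] 0x04->0x0a len=4 : 58 21 74 52
[2] 0x04->0x0b len=7 : 58 21 74 52 2a e7 58
[3] 0x03->0x12 len=8 : 9f 58 21 74 52 2a e7 58
[4] 0x0a->0x1f len=5 : 58 58 21 74 52
query mem[0x17]=0x2a, mem[0x19]=0x58, mem[0x10]=0xe7, mem[0x0d]=0x74, mem[0x0b]=0x58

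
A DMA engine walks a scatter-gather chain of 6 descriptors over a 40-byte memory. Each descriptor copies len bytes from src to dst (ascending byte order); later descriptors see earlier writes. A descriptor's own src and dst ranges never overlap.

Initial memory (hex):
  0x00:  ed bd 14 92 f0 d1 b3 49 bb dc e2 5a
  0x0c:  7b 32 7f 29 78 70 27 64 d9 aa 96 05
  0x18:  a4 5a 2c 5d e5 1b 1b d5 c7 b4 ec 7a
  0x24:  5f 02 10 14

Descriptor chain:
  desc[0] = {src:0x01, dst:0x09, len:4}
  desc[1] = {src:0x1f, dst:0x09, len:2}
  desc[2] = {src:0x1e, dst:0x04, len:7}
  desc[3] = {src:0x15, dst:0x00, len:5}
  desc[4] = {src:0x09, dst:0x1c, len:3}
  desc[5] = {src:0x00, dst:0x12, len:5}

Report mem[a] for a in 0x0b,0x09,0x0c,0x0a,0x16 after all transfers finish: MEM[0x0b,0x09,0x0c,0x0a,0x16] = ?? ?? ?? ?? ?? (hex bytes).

MEM[0x0b,0x09,0x0c,0x0a,0x16] = 92 7a f0 5f 5a

  after D0: wrote 4B at 0x09 = bd1492f0
  after D1: wrote 2B at 0x09 = d5c7
  after D2: wrote 7B at 0x04 = 1bd5c7b4ec7a5f
  after D3: wrote 5B at 0x00 = aa9605a45a
  after D4: wrote 3B at 0x1c = 7a5f92
  after D5: wrote 5B at 0x12 = aa9605a45a
query mem[0x0b]=0x92, mem[0x09]=0x7a, mem[0x0c]=0xf0, mem[0x0a]=0x5f, mem[0x16]=0x5a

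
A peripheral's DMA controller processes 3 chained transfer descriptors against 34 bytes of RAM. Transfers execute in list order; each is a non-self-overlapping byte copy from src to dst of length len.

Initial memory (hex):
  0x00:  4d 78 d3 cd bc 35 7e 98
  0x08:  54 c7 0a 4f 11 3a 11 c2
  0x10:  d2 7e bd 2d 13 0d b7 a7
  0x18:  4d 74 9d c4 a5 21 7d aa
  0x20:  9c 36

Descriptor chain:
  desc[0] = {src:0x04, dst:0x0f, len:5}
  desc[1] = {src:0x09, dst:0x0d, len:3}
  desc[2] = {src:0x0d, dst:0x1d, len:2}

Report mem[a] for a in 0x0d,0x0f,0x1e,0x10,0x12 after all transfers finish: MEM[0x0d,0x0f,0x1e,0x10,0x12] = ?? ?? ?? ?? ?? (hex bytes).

[0] 0x04->0x0f len=5 : bc 35 7e 98 54
[1] 0x09->0x0d len=3 : c7 0a 4f
[2] 0x0d->0x1d len=2 : c7 0a
query mem[0x0d]=0xc7, mem[0x0f]=0x4f, mem[0x1e]=0x0a, mem[0x10]=0x35, mem[0x12]=0x98

MEM[0x0d,0x0f,0x1e,0x10,0x12] = c7 4f 0a 35 98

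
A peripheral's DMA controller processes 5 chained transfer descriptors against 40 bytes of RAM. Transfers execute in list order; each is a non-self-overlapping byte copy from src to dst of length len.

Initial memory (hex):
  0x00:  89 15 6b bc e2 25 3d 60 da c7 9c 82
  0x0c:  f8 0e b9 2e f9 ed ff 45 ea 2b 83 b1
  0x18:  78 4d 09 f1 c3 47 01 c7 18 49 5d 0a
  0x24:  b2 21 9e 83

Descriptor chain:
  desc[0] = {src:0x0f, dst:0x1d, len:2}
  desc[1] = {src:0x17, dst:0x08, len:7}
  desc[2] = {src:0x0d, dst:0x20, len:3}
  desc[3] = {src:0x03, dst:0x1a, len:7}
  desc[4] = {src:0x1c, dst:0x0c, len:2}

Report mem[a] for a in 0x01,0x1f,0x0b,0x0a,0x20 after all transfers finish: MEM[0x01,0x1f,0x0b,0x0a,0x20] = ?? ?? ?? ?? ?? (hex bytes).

[0] 0x0f->0x1d len=2 : 2e f9
[1] 0x17->0x08 len=7 : b1 78 4d 09 f1 c3 2e
[2] 0x0d->0x20 len=3 : c3 2e 2e
[3] 0x03->0x1a len=7 : bc e2 25 3d 60 b1 78
[4] 0x1c->0x0c len=2 : 25 3d
query mem[0x01]=0x15, mem[0x1f]=0xb1, mem[0x0b]=0x09, mem[0x0a]=0x4d, mem[0x20]=0x78

MEM[0x01,0x1f,0x0b,0x0a,0x20] = 15 b1 09 4d 78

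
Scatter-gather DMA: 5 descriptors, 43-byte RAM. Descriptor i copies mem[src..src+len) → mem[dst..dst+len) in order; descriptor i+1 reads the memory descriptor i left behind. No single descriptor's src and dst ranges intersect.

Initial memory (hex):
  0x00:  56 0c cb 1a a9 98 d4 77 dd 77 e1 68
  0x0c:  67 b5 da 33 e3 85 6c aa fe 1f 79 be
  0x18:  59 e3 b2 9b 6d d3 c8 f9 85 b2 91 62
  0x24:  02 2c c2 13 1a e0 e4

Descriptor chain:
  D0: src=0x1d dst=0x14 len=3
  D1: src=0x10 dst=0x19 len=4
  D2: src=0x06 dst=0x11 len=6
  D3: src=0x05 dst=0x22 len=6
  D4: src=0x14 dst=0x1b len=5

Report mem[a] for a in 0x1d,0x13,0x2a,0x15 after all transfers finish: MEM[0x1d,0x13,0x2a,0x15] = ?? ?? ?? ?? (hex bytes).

MEM[0x1d,0x13,0x2a,0x15] = 68 dd e4 e1

[0] 0x1d->0x14 len=3 : d3 c8 f9
[1] 0x10->0x19 len=4 : e3 85 6c aa
[2] 0x06->0x11 len=6 : d4 77 dd 77 e1 68
[3] 0x05->0x22 len=6 : 98 d4 77 dd 77 e1
[4] 0x14->0x1b len=5 : 77 e1 68 be 59
query mem[0x1d]=0x68, mem[0x13]=0xdd, mem[0x2a]=0xe4, mem[0x15]=0xe1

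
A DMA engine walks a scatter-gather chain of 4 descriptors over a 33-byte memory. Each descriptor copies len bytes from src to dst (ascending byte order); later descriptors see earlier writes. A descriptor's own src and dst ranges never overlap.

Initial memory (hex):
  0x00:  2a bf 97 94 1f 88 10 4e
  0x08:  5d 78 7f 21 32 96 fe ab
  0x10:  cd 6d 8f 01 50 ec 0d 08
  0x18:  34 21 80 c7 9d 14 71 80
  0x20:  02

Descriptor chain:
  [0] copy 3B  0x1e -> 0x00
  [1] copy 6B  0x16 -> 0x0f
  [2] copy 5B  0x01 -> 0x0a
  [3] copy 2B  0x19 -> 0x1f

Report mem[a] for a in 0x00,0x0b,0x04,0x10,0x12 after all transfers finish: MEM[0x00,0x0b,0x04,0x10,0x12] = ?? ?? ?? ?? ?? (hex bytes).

D0: mem[0x00..0x02] <- [71 80 02]
D1: mem[0x0f..0x14] <- [0d 08 34 21 80 c7]
D2: mem[0x0a..0x0e] <- [80 02 94 1f 88]
D3: mem[0x1f..0x20] <- [21 80]
query mem[0x00]=0x71, mem[0x0b]=0x02, mem[0x04]=0x1f, mem[0x10]=0x08, mem[0x12]=0x21

MEM[0x00,0x0b,0x04,0x10,0x12] = 71 02 1f 08 21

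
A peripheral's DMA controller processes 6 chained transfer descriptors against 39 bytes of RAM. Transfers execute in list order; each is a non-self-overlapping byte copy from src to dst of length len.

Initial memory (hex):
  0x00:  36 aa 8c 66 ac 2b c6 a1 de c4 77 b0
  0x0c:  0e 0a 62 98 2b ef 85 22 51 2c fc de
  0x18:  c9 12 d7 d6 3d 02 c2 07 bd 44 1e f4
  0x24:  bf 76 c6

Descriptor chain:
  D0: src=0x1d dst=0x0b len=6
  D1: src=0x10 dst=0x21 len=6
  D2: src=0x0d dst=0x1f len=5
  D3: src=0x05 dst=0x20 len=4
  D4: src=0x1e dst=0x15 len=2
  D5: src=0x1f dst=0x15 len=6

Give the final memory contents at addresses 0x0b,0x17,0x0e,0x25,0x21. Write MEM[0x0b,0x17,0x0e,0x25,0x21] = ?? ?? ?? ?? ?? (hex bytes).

MEM[0x0b,0x17,0x0e,0x25,0x21] = 02 c6 bd 51 c6

  after D0: wrote 6B at 0x0b = 02c207bd441e
  after D1: wrote 6B at 0x21 = 1eef8522512c
  after D2: wrote 5B at 0x1f = 07bd441eef
  after D3: wrote 4B at 0x20 = 2bc6a1de
  after D4: wrote 2B at 0x15 = c207
  after D5: wrote 6B at 0x15 = 072bc6a1de22
query mem[0x0b]=0x02, mem[0x17]=0xc6, mem[0x0e]=0xbd, mem[0x25]=0x51, mem[0x21]=0xc6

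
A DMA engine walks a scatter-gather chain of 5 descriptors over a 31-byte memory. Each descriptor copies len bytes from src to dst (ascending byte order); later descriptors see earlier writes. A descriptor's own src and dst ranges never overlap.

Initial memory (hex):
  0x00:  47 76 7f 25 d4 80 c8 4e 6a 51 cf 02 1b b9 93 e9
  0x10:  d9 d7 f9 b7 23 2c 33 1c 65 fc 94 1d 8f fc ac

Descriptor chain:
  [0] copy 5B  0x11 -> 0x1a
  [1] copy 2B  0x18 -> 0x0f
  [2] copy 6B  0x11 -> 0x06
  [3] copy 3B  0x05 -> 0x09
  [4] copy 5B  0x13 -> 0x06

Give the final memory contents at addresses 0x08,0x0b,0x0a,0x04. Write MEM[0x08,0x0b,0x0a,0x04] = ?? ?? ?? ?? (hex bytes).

MEM[0x08,0x0b,0x0a,0x04] = 2c f9 1c d4

#0 dst[0x1a+5] := {0xd7,0xf9,0xb7,0x23,0x2c}
#1 dst[0x0f+2] := {0x65,0xfc}
#2 dst[0x06+6] := {0xd7,0xf9,0xb7,0x23,0x2c,0x33}
#3 dst[0x09+3] := {0x80,0xd7,0xf9}
#4 dst[0x06+5] := {0xb7,0x23,0x2c,0x33,0x1c}
query mem[0x08]=0x2c, mem[0x0b]=0xf9, mem[0x0a]=0x1c, mem[0x04]=0xd4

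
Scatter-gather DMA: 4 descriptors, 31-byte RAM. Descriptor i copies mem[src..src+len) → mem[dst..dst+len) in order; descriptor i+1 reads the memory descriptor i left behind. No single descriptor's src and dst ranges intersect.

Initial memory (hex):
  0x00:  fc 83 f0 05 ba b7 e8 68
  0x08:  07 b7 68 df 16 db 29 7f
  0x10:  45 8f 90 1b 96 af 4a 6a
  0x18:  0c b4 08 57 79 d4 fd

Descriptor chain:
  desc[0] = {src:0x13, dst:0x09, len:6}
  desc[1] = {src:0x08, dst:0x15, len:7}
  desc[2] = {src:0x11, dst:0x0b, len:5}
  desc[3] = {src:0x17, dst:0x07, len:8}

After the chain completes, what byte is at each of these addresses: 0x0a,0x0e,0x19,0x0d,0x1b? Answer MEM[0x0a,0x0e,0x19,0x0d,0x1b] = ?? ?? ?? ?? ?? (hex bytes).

#0 dst[0x09+6] := {0x1b,0x96,0xaf,0x4a,0x6a,0x0c}
#1 dst[0x15+7] := {0x07,0x1b,0x96,0xaf,0x4a,0x6a,0x0c}
#2 dst[0x0b+5] := {0x8f,0x90,0x1b,0x96,0x07}
#3 dst[0x07+8] := {0x96,0xaf,0x4a,0x6a,0x0c,0x79,0xd4,0xfd}
query mem[0x0a]=0x6a, mem[0x0e]=0xfd, mem[0x19]=0x4a, mem[0x0d]=0xd4, mem[0x1b]=0x0c

MEM[0x0a,0x0e,0x19,0x0d,0x1b] = 6a fd 4a d4 0c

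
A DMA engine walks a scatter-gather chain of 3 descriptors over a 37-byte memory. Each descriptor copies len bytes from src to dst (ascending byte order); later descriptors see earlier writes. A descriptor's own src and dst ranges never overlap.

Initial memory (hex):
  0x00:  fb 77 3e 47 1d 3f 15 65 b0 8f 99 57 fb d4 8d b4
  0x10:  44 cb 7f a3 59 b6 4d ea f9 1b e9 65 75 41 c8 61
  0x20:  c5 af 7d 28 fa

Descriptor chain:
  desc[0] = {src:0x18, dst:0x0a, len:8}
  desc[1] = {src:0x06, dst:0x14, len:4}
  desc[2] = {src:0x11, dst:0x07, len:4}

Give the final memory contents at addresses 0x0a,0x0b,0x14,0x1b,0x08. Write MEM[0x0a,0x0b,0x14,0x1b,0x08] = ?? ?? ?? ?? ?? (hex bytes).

MEM[0x0a,0x0b,0x14,0x1b,0x08] = 15 1b 15 65 7f

  after D0: wrote 8B at 0x0a = f91be9657541c861
  after D1: wrote 4B at 0x14 = 1565b08f
  after D2: wrote 4B at 0x07 = 617fa315
query mem[0x0a]=0x15, mem[0x0b]=0x1b, mem[0x14]=0x15, mem[0x1b]=0x65, mem[0x08]=0x7f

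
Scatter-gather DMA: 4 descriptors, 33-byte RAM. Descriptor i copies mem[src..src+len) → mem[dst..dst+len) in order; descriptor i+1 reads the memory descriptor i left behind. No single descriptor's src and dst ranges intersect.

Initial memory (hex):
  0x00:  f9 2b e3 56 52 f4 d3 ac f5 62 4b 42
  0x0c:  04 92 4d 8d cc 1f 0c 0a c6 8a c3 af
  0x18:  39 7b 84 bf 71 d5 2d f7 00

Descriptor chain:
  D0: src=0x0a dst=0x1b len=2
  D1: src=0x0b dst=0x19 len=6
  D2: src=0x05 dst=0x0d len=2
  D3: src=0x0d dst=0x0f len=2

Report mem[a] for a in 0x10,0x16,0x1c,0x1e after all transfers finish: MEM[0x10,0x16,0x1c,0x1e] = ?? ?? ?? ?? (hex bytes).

MEM[0x10,0x16,0x1c,0x1e] = d3 c3 4d cc

#0 dst[0x1b+2] := {0x4b,0x42}
#1 dst[0x19+6] := {0x42,0x04,0x92,0x4d,0x8d,0xcc}
#2 dst[0x0d+2] := {0xf4,0xd3}
#3 dst[0x0f+2] := {0xf4,0xd3}
query mem[0x10]=0xd3, mem[0x16]=0xc3, mem[0x1c]=0x4d, mem[0x1e]=0xcc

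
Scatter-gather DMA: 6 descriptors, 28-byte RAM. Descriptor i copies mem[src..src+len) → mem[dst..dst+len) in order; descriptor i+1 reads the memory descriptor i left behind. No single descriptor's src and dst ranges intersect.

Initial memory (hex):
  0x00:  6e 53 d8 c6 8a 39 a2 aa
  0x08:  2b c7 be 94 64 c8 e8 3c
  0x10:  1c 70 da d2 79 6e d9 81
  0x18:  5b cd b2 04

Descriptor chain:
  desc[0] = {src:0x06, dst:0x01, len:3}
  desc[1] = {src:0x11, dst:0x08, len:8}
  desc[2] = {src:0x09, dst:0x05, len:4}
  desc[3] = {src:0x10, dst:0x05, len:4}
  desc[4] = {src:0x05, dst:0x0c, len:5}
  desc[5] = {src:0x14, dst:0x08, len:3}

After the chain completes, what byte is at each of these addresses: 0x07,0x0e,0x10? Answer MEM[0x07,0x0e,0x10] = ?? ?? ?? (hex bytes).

MEM[0x07,0x0e,0x10] = da da da

  after D0: wrote 3B at 0x01 = a2aa2b
  after D1: wrote 8B at 0x08 = 70dad2796ed9815b
  after D2: wrote 4B at 0x05 = dad2796e
  after D3: wrote 4B at 0x05 = 1c70dad2
  after D4: wrote 5B at 0x0c = 1c70dad2da
  after D5: wrote 3B at 0x08 = 796ed9
query mem[0x07]=0xda, mem[0x0e]=0xda, mem[0x10]=0xda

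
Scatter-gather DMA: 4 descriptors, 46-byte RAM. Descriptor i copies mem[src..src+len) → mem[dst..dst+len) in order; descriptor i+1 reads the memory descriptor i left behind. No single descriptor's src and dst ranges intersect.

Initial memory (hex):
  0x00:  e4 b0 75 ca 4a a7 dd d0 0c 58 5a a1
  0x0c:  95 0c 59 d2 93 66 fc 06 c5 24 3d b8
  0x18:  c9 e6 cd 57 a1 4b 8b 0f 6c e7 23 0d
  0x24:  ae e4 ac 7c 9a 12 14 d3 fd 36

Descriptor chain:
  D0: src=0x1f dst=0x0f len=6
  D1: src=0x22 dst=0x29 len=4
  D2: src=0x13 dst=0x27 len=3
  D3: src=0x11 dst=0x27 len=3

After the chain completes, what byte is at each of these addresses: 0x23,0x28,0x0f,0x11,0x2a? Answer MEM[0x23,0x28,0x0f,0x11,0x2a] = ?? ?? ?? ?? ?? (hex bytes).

MEM[0x23,0x28,0x0f,0x11,0x2a] = 0d 23 0f e7 0d

[0] 0x1f->0x0f len=6 : 0f 6c e7 23 0d ae
[1] 0x22->0x29 len=4 : 23 0d ae e4
[2] 0x13->0x27 len=3 : 0d ae 24
[3] 0x11->0x27 len=3 : e7 23 0d
query mem[0x23]=0x0d, mem[0x28]=0x23, mem[0x0f]=0x0f, mem[0x11]=0xe7, mem[0x2a]=0x0d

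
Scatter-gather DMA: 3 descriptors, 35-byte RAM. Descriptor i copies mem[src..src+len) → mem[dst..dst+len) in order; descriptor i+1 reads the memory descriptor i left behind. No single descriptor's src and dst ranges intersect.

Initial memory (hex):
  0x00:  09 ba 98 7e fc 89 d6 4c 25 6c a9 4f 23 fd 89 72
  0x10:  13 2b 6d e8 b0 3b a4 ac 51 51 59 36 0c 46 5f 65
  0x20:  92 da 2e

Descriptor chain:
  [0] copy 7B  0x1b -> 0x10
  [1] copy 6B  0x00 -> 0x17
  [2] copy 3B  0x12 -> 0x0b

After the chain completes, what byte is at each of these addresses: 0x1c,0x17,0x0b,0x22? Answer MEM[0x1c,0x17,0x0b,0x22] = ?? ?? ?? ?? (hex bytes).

D0: mem[0x10..0x16] <- [36 0c 46 5f 65 92 da]
D1: mem[0x17..0x1c] <- [09 ba 98 7e fc 89]
D2: mem[0x0b..0x0d] <- [46 5f 65]
query mem[0x1c]=0x89, mem[0x17]=0x09, mem[0x0b]=0x46, mem[0x22]=0x2e

MEM[0x1c,0x17,0x0b,0x22] = 89 09 46 2e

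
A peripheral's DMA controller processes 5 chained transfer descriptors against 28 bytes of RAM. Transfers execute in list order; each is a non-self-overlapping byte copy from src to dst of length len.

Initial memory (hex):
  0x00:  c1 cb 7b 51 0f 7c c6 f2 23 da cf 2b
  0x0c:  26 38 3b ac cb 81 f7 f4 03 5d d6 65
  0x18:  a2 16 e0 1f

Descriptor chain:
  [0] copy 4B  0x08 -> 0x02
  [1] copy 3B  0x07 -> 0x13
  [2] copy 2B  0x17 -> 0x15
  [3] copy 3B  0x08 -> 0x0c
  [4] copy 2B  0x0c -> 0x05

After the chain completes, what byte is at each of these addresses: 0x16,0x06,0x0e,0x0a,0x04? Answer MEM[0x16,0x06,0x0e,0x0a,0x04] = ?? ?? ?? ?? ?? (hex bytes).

MEM[0x16,0x06,0x0e,0x0a,0x04] = a2 da cf cf cf

#0 dst[0x02+4] := {0x23,0xda,0xcf,0x2b}
#1 dst[0x13+3] := {0xf2,0x23,0xda}
#2 dst[0x15+2] := {0x65,0xa2}
#3 dst[0x0c+3] := {0x23,0xda,0xcf}
#4 dst[0x05+2] := {0x23,0xda}
query mem[0x16]=0xa2, mem[0x06]=0xda, mem[0x0e]=0xcf, mem[0x0a]=0xcf, mem[0x04]=0xcf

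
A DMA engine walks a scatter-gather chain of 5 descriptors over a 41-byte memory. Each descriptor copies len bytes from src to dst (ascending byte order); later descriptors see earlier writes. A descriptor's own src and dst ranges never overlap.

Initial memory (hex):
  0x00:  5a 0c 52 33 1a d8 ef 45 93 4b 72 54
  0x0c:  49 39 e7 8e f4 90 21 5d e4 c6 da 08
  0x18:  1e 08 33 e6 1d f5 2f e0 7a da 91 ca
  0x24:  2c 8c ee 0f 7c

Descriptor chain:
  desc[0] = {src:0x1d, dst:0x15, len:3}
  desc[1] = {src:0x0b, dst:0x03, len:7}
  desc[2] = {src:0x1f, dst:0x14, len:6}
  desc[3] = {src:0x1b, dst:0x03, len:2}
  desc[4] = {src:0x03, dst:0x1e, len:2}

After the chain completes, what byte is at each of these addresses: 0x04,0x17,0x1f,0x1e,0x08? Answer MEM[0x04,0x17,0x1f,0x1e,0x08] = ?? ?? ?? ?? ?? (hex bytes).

MEM[0x04,0x17,0x1f,0x1e,0x08] = 1d 91 1d e6 f4

#0 dst[0x15+3] := {0xf5,0x2f,0xe0}
#1 dst[0x03+7] := {0x54,0x49,0x39,0xe7,0x8e,0xf4,0x90}
#2 dst[0x14+6] := {0xe0,0x7a,0xda,0x91,0xca,0x2c}
#3 dst[0x03+2] := {0xe6,0x1d}
#4 dst[0x1e+2] := {0xe6,0x1d}
query mem[0x04]=0x1d, mem[0x17]=0x91, mem[0x1f]=0x1d, mem[0x1e]=0xe6, mem[0x08]=0xf4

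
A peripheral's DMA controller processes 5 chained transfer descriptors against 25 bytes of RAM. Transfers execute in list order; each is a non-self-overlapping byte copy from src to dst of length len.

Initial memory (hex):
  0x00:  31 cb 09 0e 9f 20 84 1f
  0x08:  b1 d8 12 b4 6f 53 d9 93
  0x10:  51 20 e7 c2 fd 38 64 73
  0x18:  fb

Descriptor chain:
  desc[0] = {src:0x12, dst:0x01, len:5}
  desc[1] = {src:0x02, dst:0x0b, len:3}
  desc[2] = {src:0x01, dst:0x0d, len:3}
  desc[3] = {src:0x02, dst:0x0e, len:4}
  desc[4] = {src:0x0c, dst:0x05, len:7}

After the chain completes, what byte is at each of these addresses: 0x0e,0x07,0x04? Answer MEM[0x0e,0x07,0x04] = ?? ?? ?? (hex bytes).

  after D0: wrote 5B at 0x01 = e7c2fd3864
  after D1: wrote 3B at 0x0b = c2fd38
  after D2: wrote 3B at 0x0d = e7c2fd
  after D3: wrote 4B at 0x0e = c2fd3864
  after D4: wrote 7B at 0x05 = fde7c2fd3864e7
query mem[0x0e]=0xc2, mem[0x07]=0xc2, mem[0x04]=0x38

MEM[0x0e,0x07,0x04] = c2 c2 38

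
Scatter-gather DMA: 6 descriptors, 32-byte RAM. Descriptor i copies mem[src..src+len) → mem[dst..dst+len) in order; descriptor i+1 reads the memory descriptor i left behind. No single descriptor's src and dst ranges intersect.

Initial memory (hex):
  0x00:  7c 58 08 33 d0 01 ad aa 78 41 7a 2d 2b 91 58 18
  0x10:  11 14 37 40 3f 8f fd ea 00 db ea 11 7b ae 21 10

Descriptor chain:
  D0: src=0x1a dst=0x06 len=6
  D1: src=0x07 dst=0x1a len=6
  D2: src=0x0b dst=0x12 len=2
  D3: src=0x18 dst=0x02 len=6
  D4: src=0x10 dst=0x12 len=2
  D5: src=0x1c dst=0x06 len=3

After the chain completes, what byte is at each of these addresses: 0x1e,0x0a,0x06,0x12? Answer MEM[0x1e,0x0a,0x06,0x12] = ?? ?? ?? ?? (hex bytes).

MEM[0x1e,0x0a,0x06,0x12] = 10 21 ae 11

  after D0: wrote 6B at 0x06 = ea117bae2110
  after D1: wrote 6B at 0x1a = 117bae21102b
  after D2: wrote 2B at 0x12 = 102b
  after D3: wrote 6B at 0x02 = 00db117bae21
  after D4: wrote 2B at 0x12 = 1114
  after D5: wrote 3B at 0x06 = ae2110
query mem[0x1e]=0x10, mem[0x0a]=0x21, mem[0x06]=0xae, mem[0x12]=0x11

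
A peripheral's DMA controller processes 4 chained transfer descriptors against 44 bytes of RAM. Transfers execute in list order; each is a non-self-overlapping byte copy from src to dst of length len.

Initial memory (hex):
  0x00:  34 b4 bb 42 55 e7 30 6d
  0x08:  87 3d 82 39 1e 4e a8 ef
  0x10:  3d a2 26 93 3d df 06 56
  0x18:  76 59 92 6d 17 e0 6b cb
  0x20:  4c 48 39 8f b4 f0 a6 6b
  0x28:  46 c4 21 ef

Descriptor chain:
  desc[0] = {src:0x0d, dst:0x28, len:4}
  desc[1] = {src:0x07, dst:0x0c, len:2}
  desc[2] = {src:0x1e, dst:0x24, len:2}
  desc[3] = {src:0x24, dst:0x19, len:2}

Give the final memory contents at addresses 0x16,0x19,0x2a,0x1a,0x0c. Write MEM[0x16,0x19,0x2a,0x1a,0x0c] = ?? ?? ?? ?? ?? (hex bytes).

MEM[0x16,0x19,0x2a,0x1a,0x0c] = 06 6b ef cb 6d

[0] 0x0d->0x28 len=4 : 4e a8 ef 3d
[1] 0x07->0x0c len=2 : 6d 87
[2] 0x1e->0x24 len=2 : 6b cb
[3] 0x24->0x19 len=2 : 6b cb
query mem[0x16]=0x06, mem[0x19]=0x6b, mem[0x2a]=0xef, mem[0x1a]=0xcb, mem[0x0c]=0x6d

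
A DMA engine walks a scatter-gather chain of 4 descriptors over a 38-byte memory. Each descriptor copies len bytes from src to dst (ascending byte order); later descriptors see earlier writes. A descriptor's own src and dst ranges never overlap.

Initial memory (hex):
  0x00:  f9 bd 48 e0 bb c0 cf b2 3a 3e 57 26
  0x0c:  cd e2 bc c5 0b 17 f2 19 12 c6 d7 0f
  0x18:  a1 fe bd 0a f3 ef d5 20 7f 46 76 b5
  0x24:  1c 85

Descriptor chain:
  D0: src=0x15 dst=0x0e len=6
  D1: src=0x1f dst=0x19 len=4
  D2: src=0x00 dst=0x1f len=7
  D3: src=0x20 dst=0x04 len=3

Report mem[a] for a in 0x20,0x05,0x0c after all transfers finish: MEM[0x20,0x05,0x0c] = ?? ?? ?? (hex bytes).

MEM[0x20,0x05,0x0c] = bd 48 cd

D0: mem[0x0e..0x13] <- [c6 d7 0f a1 fe bd]
D1: mem[0x19..0x1c] <- [20 7f 46 76]
D2: mem[0x1f..0x25] <- [f9 bd 48 e0 bb c0 cf]
D3: mem[0x04..0x06] <- [bd 48 e0]
query mem[0x20]=0xbd, mem[0x05]=0x48, mem[0x0c]=0xcd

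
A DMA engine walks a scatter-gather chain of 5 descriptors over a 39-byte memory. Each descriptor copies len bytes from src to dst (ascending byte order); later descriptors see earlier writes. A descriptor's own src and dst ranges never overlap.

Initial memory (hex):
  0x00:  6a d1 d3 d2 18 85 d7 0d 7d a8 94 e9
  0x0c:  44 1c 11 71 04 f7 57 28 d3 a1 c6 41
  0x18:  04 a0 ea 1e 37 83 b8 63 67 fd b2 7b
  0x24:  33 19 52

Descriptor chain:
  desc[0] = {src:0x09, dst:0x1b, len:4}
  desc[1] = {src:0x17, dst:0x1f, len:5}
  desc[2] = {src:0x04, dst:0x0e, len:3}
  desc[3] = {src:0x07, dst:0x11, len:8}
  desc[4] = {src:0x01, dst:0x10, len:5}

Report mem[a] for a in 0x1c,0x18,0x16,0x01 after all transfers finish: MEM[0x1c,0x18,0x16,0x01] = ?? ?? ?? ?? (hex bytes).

MEM[0x1c,0x18,0x16,0x01] = 94 18 44 d1

  after D0: wrote 4B at 0x1b = a894e944
  after D1: wrote 5B at 0x1f = 4104a0eaa8
  after D2: wrote 3B at 0x0e = 1885d7
  after D3: wrote 8B at 0x11 = 0d7da894e9441c18
  after D4: wrote 5B at 0x10 = d1d3d21885
query mem[0x1c]=0x94, mem[0x18]=0x18, mem[0x16]=0x44, mem[0x01]=0xd1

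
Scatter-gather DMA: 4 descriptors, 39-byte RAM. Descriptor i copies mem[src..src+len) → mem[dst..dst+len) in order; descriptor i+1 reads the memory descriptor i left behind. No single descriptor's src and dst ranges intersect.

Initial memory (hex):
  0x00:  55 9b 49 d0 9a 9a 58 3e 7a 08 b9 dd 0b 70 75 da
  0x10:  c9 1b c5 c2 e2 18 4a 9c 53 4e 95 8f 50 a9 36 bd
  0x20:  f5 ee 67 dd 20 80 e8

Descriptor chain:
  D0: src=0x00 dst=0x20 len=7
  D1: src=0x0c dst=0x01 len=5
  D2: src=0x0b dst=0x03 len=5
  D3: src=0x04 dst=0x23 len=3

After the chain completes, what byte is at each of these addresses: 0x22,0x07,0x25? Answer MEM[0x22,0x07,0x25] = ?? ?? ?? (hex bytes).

MEM[0x22,0x07,0x25] = 49 da 75

  after D0: wrote 7B at 0x20 = 559b49d09a9a58
  after D1: wrote 5B at 0x01 = 0b7075dac9
  after D2: wrote 5B at 0x03 = dd0b7075da
  after D3: wrote 3B at 0x23 = 0b7075
query mem[0x22]=0x49, mem[0x07]=0xda, mem[0x25]=0x75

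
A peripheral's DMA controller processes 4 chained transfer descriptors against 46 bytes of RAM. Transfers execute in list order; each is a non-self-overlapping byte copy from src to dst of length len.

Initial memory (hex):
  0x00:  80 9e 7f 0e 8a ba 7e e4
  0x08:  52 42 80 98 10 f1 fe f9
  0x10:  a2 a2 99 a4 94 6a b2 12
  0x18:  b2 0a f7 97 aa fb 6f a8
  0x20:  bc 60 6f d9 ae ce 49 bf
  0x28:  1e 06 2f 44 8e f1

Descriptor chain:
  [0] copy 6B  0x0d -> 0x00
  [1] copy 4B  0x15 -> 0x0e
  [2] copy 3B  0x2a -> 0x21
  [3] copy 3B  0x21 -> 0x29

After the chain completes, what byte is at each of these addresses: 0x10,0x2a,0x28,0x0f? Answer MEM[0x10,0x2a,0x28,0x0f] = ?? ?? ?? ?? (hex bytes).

#0 dst[0x00+6] := {0xf1,0xfe,0xf9,0xa2,0xa2,0x99}
#1 dst[0x0e+4] := {0x6a,0xb2,0x12,0xb2}
#2 dst[0x21+3] := {0x2f,0x44,0x8e}
#3 dst[0x29+3] := {0x2f,0x44,0x8e}
query mem[0x10]=0x12, mem[0x2a]=0x44, mem[0x28]=0x1e, mem[0x0f]=0xb2

MEM[0x10,0x2a,0x28,0x0f] = 12 44 1e b2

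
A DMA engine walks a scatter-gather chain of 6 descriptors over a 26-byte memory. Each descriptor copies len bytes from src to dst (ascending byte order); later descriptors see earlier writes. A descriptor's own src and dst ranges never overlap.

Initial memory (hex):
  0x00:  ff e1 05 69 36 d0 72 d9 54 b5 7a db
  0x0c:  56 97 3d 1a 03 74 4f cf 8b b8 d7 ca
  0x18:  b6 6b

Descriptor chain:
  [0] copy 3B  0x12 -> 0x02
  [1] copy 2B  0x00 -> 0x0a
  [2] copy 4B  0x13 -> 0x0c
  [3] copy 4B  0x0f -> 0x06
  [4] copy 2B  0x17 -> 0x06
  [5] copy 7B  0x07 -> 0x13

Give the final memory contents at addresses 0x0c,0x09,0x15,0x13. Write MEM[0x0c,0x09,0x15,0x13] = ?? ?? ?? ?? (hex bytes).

#0 dst[0x02+3] := {0x4f,0xcf,0x8b}
#1 dst[0x0a+2] := {0xff,0xe1}
#2 dst[0x0c+4] := {0xcf,0x8b,0xb8,0xd7}
#3 dst[0x06+4] := {0xd7,0x03,0x74,0x4f}
#4 dst[0x06+2] := {0xca,0xb6}
#5 dst[0x13+7] := {0xb6,0x74,0x4f,0xff,0xe1,0xcf,0x8b}
query mem[0x0c]=0xcf, mem[0x09]=0x4f, mem[0x15]=0x4f, mem[0x13]=0xb6

MEM[0x0c,0x09,0x15,0x13] = cf 4f 4f b6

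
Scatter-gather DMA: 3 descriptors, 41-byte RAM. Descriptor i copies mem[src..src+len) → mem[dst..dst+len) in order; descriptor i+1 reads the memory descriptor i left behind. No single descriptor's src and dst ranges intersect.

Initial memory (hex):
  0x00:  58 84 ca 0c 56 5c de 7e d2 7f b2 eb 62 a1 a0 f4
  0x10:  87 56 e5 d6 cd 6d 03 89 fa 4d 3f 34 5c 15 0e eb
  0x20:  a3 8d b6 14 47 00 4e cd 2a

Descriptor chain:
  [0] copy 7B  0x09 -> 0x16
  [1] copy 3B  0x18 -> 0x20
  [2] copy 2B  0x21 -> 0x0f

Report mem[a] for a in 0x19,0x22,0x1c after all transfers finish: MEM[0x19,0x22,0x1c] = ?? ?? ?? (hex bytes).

  after D0: wrote 7B at 0x16 = 7fb2eb62a1a0f4
  after D1: wrote 3B at 0x20 = eb62a1
  after D2: wrote 2B at 0x0f = 62a1
query mem[0x19]=0x62, mem[0x22]=0xa1, mem[0x1c]=0xf4

MEM[0x19,0x22,0x1c] = 62 a1 f4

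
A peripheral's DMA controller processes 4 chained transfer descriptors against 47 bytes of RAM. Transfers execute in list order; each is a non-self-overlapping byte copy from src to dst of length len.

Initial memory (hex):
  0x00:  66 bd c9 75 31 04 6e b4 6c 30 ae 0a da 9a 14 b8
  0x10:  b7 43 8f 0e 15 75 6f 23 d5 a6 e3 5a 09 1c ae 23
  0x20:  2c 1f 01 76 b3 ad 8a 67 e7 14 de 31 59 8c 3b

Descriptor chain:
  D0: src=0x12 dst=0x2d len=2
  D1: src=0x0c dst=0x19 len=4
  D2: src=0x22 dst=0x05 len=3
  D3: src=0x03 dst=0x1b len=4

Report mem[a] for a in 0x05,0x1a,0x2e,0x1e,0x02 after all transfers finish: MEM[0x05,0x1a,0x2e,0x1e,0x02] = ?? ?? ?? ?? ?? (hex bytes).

MEM[0x05,0x1a,0x2e,0x1e,0x02] = 01 9a 0e 76 c9

[0] 0x12->0x2d len=2 : 8f 0e
[1] 0x0c->0x19 len=4 : da 9a 14 b8
[2] 0x22->0x05 len=3 : 01 76 b3
[3] 0x03->0x1b len=4 : 75 31 01 76
query mem[0x05]=0x01, mem[0x1a]=0x9a, mem[0x2e]=0x0e, mem[0x1e]=0x76, mem[0x02]=0xc9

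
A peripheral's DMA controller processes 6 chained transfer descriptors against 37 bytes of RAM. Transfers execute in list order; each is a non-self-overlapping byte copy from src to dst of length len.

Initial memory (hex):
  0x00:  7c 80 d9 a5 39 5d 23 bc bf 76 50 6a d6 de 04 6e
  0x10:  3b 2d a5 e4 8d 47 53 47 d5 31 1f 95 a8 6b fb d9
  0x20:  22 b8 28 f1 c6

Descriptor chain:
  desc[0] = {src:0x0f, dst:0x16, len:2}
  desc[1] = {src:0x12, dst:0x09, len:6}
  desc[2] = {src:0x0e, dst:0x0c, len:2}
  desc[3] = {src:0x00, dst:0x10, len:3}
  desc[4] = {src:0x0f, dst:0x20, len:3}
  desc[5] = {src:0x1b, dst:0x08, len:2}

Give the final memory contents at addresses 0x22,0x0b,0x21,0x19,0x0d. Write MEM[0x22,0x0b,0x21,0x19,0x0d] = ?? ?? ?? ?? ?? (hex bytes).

  after D0: wrote 2B at 0x16 = 6e3b
  after D1: wrote 6B at 0x09 = a5e48d476e3b
  after D2: wrote 2B at 0x0c = 3b6e
  after D3: wrote 3B at 0x10 = 7c80d9
  after D4: wrote 3B at 0x20 = 6e7c80
  after D5: wrote 2B at 0x08 = 95a8
query mem[0x22]=0x80, mem[0x0b]=0x8d, mem[0x21]=0x7c, mem[0x19]=0x31, mem[0x0d]=0x6e

MEM[0x22,0x0b,0x21,0x19,0x0d] = 80 8d 7c 31 6e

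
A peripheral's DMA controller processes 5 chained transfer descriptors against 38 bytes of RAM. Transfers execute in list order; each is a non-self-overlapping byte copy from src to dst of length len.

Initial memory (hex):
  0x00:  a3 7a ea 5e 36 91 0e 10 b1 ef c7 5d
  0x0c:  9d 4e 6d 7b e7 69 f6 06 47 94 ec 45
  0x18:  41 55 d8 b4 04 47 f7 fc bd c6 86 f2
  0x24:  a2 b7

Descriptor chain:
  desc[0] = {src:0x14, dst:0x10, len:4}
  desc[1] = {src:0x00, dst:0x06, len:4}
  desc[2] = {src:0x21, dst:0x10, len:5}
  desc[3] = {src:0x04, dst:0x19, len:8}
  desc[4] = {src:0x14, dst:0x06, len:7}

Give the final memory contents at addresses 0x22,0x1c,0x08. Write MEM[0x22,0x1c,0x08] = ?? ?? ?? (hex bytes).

D0: mem[0x10..0x13] <- [47 94 ec 45]
D1: mem[0x06..0x09] <- [a3 7a ea 5e]
D2: mem[0x10..0x14] <- [c6 86 f2 a2 b7]
D3: mem[0x19..0x20] <- [36 91 a3 7a ea 5e c7 5d]
D4: mem[0x06..0x0c] <- [b7 94 ec 45 41 36 91]
query mem[0x22]=0x86, mem[0x1c]=0x7a, mem[0x08]=0xec

MEM[0x22,0x1c,0x08] = 86 7a ec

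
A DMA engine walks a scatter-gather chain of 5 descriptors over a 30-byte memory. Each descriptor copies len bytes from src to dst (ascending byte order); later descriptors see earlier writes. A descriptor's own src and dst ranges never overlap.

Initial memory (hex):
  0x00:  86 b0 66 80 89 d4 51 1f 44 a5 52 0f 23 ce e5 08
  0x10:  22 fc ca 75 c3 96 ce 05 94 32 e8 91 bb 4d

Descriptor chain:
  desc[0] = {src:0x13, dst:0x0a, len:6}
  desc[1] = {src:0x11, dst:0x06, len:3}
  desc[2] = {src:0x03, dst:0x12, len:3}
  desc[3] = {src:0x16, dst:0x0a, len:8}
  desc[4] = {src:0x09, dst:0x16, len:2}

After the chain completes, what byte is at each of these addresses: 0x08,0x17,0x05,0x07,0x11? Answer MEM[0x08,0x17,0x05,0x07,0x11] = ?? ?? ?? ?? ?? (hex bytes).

MEM[0x08,0x17,0x05,0x07,0x11] = 75 ce d4 ca 4d

#0 dst[0x0a+6] := {0x75,0xc3,0x96,0xce,0x05,0x94}
#1 dst[0x06+3] := {0xfc,0xca,0x75}
#2 dst[0x12+3] := {0x80,0x89,0xd4}
#3 dst[0x0a+8] := {0xce,0x05,0x94,0x32,0xe8,0x91,0xbb,0x4d}
#4 dst[0x16+2] := {0xa5,0xce}
query mem[0x08]=0x75, mem[0x17]=0xce, mem[0x05]=0xd4, mem[0x07]=0xca, mem[0x11]=0x4d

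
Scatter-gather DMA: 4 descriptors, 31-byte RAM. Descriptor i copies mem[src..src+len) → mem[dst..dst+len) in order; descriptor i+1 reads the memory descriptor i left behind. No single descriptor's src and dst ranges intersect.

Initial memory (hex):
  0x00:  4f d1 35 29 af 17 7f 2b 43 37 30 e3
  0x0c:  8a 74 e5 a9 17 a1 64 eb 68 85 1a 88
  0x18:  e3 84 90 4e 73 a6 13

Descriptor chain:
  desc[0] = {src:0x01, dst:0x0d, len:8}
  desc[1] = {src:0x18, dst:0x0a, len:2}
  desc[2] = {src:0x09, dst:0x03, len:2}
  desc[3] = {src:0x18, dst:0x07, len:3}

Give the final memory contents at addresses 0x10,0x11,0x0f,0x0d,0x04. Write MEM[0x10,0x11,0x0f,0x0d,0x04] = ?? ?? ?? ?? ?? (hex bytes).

MEM[0x10,0x11,0x0f,0x0d,0x04] = af 17 29 d1 e3

D0: mem[0x0d..0x14] <- [d1 35 29 af 17 7f 2b 43]
D1: mem[0x0a..0x0b] <- [e3 84]
D2: mem[0x03..0x04] <- [37 e3]
D3: mem[0x07..0x09] <- [e3 84 90]
query mem[0x10]=0xaf, mem[0x11]=0x17, mem[0x0f]=0x29, mem[0x0d]=0xd1, mem[0x04]=0xe3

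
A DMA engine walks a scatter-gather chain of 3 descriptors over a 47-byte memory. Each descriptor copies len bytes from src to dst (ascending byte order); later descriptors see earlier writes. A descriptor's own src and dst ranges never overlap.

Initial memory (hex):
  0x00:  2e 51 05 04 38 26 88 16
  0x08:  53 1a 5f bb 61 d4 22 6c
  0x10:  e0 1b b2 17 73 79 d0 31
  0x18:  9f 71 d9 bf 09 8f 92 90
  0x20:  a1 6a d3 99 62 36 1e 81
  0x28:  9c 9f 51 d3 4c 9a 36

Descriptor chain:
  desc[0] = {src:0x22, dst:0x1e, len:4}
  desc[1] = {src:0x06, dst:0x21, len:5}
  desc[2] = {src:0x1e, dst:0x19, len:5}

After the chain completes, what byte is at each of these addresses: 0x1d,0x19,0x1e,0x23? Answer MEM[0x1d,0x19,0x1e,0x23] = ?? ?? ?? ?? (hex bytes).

D0: mem[0x1e..0x21] <- [d3 99 62 36]
D1: mem[0x21..0x25] <- [88 16 53 1a 5f]
D2: mem[0x19..0x1d] <- [d3 99 62 88 16]
query mem[0x1d]=0x16, mem[0x19]=0xd3, mem[0x1e]=0xd3, mem[0x23]=0x53

MEM[0x1d,0x19,0x1e,0x23] = 16 d3 d3 53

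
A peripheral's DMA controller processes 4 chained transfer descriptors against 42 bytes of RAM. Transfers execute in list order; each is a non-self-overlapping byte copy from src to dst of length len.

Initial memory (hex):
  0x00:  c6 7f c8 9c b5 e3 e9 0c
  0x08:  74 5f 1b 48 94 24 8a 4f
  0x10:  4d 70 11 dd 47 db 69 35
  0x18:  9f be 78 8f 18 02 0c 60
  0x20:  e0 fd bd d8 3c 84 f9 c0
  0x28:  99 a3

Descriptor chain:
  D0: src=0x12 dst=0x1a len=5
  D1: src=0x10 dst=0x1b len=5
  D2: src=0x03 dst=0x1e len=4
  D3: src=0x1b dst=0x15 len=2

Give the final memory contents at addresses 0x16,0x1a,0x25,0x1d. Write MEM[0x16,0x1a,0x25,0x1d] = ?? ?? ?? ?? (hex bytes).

MEM[0x16,0x1a,0x25,0x1d] = 70 11 84 11

D0: mem[0x1a..0x1e] <- [11 dd 47 db 69]
D1: mem[0x1b..0x1f] <- [4d 70 11 dd 47]
D2: mem[0x1e..0x21] <- [9c b5 e3 e9]
D3: mem[0x15..0x16] <- [4d 70]
query mem[0x16]=0x70, mem[0x1a]=0x11, mem[0x25]=0x84, mem[0x1d]=0x11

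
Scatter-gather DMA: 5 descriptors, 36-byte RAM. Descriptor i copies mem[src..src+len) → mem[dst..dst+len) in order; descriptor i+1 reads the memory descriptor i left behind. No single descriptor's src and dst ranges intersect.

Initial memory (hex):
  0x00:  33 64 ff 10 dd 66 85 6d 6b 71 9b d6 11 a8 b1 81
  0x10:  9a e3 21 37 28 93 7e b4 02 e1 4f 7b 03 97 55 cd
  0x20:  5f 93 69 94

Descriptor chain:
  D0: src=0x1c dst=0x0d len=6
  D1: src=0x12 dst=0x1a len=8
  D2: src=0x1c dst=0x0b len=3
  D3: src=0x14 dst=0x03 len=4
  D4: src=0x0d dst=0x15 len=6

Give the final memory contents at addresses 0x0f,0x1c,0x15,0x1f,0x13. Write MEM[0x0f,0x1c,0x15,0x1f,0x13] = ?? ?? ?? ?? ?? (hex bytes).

  after D0: wrote 6B at 0x0d = 039755cd5f93
  after D1: wrote 8B at 0x1a = 933728937eb402e1
  after D2: wrote 3B at 0x0b = 28937e
  after D3: wrote 4B at 0x03 = 28937eb4
  after D4: wrote 6B at 0x15 = 7e9755cd5f93
query mem[0x0f]=0x55, mem[0x1c]=0x28, mem[0x15]=0x7e, mem[0x1f]=0xb4, mem[0x13]=0x37

MEM[0x0f,0x1c,0x15,0x1f,0x13] = 55 28 7e b4 37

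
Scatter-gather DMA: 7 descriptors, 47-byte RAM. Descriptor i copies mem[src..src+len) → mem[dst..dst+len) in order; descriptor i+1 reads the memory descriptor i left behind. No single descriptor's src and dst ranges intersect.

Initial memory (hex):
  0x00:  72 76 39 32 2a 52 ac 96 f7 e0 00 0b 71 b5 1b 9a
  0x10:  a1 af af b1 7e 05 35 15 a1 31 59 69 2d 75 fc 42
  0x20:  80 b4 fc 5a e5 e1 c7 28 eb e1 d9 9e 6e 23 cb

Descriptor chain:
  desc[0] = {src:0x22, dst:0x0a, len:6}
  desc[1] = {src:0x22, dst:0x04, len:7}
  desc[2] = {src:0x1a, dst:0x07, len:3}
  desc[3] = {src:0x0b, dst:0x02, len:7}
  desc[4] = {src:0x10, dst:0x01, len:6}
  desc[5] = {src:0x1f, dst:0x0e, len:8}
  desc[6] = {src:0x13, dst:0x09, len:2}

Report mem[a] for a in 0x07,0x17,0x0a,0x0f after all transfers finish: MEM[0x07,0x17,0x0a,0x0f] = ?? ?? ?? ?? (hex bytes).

MEM[0x07,0x17,0x0a,0x0f] = a1 15 e1 80

#0 dst[0x0a+6] := {0xfc,0x5a,0xe5,0xe1,0xc7,0x28}
#1 dst[0x04+7] := {0xfc,0x5a,0xe5,0xe1,0xc7,0x28,0xeb}
#2 dst[0x07+3] := {0x59,0x69,0x2d}
#3 dst[0x02+7] := {0x5a,0xe5,0xe1,0xc7,0x28,0xa1,0xaf}
#4 dst[0x01+6] := {0xa1,0xaf,0xaf,0xb1,0x7e,0x05}
#5 dst[0x0e+8] := {0x42,0x80,0xb4,0xfc,0x5a,0xe5,0xe1,0xc7}
#6 dst[0x09+2] := {0xe5,0xe1}
query mem[0x07]=0xa1, mem[0x17]=0x15, mem[0x0a]=0xe1, mem[0x0f]=0x80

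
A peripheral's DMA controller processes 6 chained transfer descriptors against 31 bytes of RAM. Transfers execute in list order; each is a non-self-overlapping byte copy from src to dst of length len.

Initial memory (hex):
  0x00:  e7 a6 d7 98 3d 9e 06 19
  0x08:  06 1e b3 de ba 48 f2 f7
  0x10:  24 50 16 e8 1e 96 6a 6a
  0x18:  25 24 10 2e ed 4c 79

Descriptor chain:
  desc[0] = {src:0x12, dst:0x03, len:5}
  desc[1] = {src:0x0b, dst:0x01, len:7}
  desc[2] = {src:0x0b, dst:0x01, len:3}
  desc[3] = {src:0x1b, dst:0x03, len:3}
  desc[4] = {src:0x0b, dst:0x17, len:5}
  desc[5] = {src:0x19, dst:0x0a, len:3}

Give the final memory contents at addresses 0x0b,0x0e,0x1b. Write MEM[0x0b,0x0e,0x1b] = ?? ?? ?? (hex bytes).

MEM[0x0b,0x0e,0x1b] = f2 f2 f7

[0] 0x12->0x03 len=5 : 16 e8 1e 96 6a
[1] 0x0b->0x01 len=7 : de ba 48 f2 f7 24 50
[2] 0x0b->0x01 len=3 : de ba 48
[3] 0x1b->0x03 len=3 : 2e ed 4c
[4] 0x0b->0x17 len=5 : de ba 48 f2 f7
[5] 0x19->0x0a len=3 : 48 f2 f7
query mem[0x0b]=0xf2, mem[0x0e]=0xf2, mem[0x1b]=0xf7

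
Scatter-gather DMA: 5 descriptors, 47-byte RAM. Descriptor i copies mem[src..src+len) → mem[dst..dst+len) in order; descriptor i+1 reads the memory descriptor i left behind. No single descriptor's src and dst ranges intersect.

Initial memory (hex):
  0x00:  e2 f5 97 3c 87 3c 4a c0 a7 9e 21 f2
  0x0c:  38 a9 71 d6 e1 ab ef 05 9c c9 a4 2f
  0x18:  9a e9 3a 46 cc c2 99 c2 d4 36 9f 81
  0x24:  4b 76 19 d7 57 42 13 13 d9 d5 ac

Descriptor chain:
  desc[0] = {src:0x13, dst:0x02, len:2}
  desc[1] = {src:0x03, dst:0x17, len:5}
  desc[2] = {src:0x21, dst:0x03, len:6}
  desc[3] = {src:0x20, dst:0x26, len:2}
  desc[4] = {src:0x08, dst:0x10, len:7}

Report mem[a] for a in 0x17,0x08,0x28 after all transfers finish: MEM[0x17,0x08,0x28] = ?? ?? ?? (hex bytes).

[0] 0x13->0x02 len=2 : 05 9c
[1] 0x03->0x17 len=5 : 9c 87 3c 4a c0
[2] 0x21->0x03 len=6 : 36 9f 81 4b 76 19
[3] 0x20->0x26 len=2 : d4 36
[4] 0x08->0x10 len=7 : 19 9e 21 f2 38 a9 71
query mem[0x17]=0x9c, mem[0x08]=0x19, mem[0x28]=0x57

MEM[0x17,0x08,0x28] = 9c 19 57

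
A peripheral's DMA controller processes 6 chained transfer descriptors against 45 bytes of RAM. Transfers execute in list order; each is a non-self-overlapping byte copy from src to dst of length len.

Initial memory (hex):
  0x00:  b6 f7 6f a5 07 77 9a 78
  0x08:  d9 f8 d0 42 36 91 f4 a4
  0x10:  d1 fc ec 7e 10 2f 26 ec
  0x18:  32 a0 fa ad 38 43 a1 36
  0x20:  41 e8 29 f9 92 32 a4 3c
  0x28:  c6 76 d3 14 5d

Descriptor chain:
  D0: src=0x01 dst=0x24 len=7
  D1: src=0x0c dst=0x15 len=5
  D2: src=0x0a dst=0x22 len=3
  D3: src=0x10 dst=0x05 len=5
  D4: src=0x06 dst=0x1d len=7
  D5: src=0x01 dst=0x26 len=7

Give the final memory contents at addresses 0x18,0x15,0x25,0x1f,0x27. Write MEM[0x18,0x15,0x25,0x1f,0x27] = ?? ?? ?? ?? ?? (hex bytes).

MEM[0x18,0x15,0x25,0x1f,0x27] = a4 36 6f 7e 6f

D0: mem[0x24..0x2a] <- [f7 6f a5 07 77 9a 78]
D1: mem[0x15..0x19] <- [36 91 f4 a4 d1]
D2: mem[0x22..0x24] <- [d0 42 36]
D3: mem[0x05..0x09] <- [d1 fc ec 7e 10]
D4: mem[0x1d..0x23] <- [fc ec 7e 10 d0 42 36]
D5: mem[0x26..0x2c] <- [f7 6f a5 07 d1 fc ec]
query mem[0x18]=0xa4, mem[0x15]=0x36, mem[0x25]=0x6f, mem[0x1f]=0x7e, mem[0x27]=0x6f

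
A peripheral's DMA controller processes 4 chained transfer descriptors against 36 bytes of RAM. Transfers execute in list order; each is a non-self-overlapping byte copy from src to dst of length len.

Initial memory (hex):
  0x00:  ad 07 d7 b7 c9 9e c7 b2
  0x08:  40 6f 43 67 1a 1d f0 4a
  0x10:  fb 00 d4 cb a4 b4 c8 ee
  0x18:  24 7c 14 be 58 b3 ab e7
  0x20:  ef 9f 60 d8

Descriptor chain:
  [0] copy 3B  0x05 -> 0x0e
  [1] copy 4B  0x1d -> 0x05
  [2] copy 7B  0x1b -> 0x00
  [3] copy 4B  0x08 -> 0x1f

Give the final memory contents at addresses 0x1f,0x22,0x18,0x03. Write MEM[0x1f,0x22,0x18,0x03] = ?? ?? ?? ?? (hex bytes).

D0: mem[0x0e..0x10] <- [9e c7 b2]
D1: mem[0x05..0x08] <- [b3 ab e7 ef]
D2: mem[0x00..0x06] <- [be 58 b3 ab e7 ef 9f]
D3: mem[0x1f..0x22] <- [ef 6f 43 67]
query mem[0x1f]=0xef, mem[0x22]=0x67, mem[0x18]=0x24, mem[0x03]=0xab

MEM[0x1f,0x22,0x18,0x03] = ef 67 24 ab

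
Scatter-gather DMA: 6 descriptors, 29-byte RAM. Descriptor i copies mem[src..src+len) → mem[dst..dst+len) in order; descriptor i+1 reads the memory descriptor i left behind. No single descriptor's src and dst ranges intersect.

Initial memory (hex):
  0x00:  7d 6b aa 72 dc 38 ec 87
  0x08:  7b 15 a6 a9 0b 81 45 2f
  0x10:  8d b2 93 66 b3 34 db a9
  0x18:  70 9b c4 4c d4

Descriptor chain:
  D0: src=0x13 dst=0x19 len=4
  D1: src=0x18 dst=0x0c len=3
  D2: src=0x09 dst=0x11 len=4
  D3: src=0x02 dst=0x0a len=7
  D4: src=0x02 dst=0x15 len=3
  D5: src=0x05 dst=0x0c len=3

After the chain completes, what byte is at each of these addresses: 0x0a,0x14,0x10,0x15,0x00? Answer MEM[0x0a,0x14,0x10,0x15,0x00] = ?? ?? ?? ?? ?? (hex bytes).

MEM[0x0a,0x14,0x10,0x15,0x00] = aa 70 7b aa 7d

  after D0: wrote 4B at 0x19 = 66b334db
  after D1: wrote 3B at 0x0c = 7066b3
  after D2: wrote 4B at 0x11 = 15a6a970
  after D3: wrote 7B at 0x0a = aa72dc38ec877b
  after D4: wrote 3B at 0x15 = aa72dc
  after D5: wrote 3B at 0x0c = 38ec87
query mem[0x0a]=0xaa, mem[0x14]=0x70, mem[0x10]=0x7b, mem[0x15]=0xaa, mem[0x00]=0x7d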